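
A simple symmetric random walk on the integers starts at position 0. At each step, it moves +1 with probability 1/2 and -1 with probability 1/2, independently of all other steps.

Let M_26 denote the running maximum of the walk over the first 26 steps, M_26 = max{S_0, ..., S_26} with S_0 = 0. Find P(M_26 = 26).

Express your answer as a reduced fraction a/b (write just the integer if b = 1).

Let M_26 = max(S_0,...,S_26). Use the reflection principle: for j ≥ 1, #{paths with M_26 ≥ j} = #{S_26 ≥ j} + #{S_26 ≥ j+1}.
By reflection, #{M_26 ≥ 26} = #{S_26 ≥ 26} + #{S_26 ≥ 27} = 1 + 0 = 1.
#{M_26 ≥ 27} = #{S_26 ≥ 27} + #{S_26 ≥ 28} = 0 + 0 = 0.
#{M_26 = 26} = 1 - 0 = 1.
P(M_26 = 26) = 1/67108864 = 1/67108864

Answer: 1/67108864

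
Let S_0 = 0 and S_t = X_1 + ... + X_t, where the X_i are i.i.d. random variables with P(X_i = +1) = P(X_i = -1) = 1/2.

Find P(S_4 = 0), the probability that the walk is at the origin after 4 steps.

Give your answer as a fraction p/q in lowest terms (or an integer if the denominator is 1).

To return to 0 after 4 steps: need exactly 2 steps of +1 and 2 of -1.
Favorable paths: C(4,2) = 6
Total paths: 2^4 = 16
P = 6/16 = 3/8

Answer: 3/8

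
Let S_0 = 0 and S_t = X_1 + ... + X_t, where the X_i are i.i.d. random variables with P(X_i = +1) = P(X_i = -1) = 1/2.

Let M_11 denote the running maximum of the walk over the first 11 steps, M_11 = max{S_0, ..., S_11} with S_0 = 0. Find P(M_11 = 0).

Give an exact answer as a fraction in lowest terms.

Let M_11 = max(S_0,...,S_11). Use the reflection principle: for j ≥ 1, #{paths with M_11 ≥ j} = #{S_11 ≥ j} + #{S_11 ≥ j+1}.
P(M_11 ≥ 0) = 1 since S_0 = 0, so #{M_11 ≥ 0} = 2048.
#{M_11 ≥ 1} = #{S_11 ≥ 1} + #{S_11 ≥ 2} = 1024 + 562 = 1586.
#{M_11 = 0} = 2048 - 1586 = 462.
P(M_11 = 0) = 462/2048 = 231/1024

Answer: 231/1024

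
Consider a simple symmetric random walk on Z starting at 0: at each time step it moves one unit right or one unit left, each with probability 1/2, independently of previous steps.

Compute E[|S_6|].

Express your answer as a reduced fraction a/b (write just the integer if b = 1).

Answer: 15/8

Derivation:
S_6 takes values m ≡ 0 (mod 2) with |m| ≤ 6; P(S_6=m) = C(6,(6+m)/2)/2^6.
Total paths: 2^6 = 64
Distribution: P(S=-6)=1/64, P(S=-4)=6/64, P(S=-2)=15/64, P(S=0)=20/64, P(S=2)=15/64, P(S=4)=6/64, P(S=6)=1/64
E[|S_6|] = Σ_m |m|·P(S_6=m) = 120/64 = 15/8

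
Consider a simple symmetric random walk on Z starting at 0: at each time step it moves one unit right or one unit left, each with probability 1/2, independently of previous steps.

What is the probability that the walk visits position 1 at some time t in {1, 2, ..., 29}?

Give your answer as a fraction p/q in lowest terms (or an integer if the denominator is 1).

Answer: 57414019/67108864

Derivation:
Count via complement. Let g(t,s) = #length-t paths at position s with S_1..S_t all ≠ 1.
g(t,s) = g(t-1,s-1) + g(t-1,s+1) for s ≠ 1; g(t,1) = 0.
t=0: g(0,0)=1
t=1: g(1,-1)=1
t=2: g(2,-2)=1 g(2,0)=1
t=3: g(3,-3)=1 g(3,-1)=2
t=4: g(4,-4)=1 g(4,-2)=3 g(4,0)=2
t=5: g(5,-5)=1 g(5,-3)=4 g(5,-1)=5
t=6: g(6,-6)=1 g(6,-4)=5 g(6,-2)=9 g(6,0)=5
t=7: g(7,-7)=1 g(7,-5)=6 g(7,-3)=14 g(7,-1)=14
t=8: g(8,-8)=1 g(8,-6)=7 g(8,-4)=20 g(8,-2)=28 g(8,0)=14
t=9: g(9,-9)=1 g(9,-7)=8 g(9,-5)=27 g(9,-3)=48 g(9,-1)=42
t=10: g(10,-10)=1 g(10,-8)=9 g(10,-6)=35 g(10,-4)=75 g(10,-2)=90 g(10,0)=42
t=11: g(11,-11)=1 g(11,-9)=10 g(11,-7)=44 g(11,-5)=110 g(11,-3)=165 g(11,-1)=132
t=12: g(12,-12)=1 g(12,-10)=11 g(12,-8)=54 g(12,-6)=154 g(12,-4)=275 g(12,-2)=297 g(12,0)=132
t=13: g(13,-13)=1 g(13,-11)=12 g(13,-9)=65 g(13,-7)=208 g(13,-5)=429 g(13,-3)=572 g(13,-1)=429
t=14: g(14,-14)=1 g(14,-12)=13 g(14,-10)=77 g(14,-8)=273 g(14,-6)=637 g(14,-4)=1001 g(14,-2)=1001 g(14,0)=429
t=15: g(15,-15)=1 g(15,-13)=14 g(15,-11)=90 g(15,-9)=350 g(15,-7)=910 g(15,-5)=1638 g(15,-3)=2002 g(15,-1)=1430
t=16: g(16,-16)=1 g(16,-14)=15 g(16,-12)=104 g(16,-10)=440 g(16,-8)=1260 g(16,-6)=2548 g(16,-4)=3640 g(16,-2)=3432 g(16,0)=1430
t=17: g(17,-17)=1 g(17,-15)=16 g(17,-13)=119 g(17,-11)=544 g(17,-9)=1700 g(17,-7)=3808 g(17,-5)=6188 g(17,-3)=7072 g(17,-1)=4862
t=18: g(18,-18)=1 g(18,-16)=17 g(18,-14)=135 g(18,-12)=663 g(18,-10)=2244 g(18,-8)=5508 g(18,-6)=9996 g(18,-4)=13260 g(18,-2)=11934 g(18,0)=4862
t=19: g(19,-19)=1 g(19,-17)=18 g(19,-15)=152 g(19,-13)=798 g(19,-11)=2907 g(19,-9)=7752 g(19,-7)=15504 g(19,-5)=23256 g(19,-3)=25194 g(19,-1)=16796
t=20: g(20,-20)=1 g(20,-18)=19 g(20,-16)=170 g(20,-14)=950 g(20,-12)=3705 g(20,-10)=10659 g(20,-8)=23256 g(20,-6)=38760 g(20,-4)=48450 g(20,-2)=41990 g(20,0)=16796
t=21: g(21,-21)=1 g(21,-19)=20 g(21,-17)=189 g(21,-15)=1120 g(21,-13)=4655 g(21,-11)=14364 g(21,-9)=33915 g(21,-7)=62016 g(21,-5)=87210 g(21,-3)=90440 g(21,-1)=58786
t=22: g(22,-22)=1 g(22,-20)=21 g(22,-18)=209 g(22,-16)=1309 g(22,-14)=5775 g(22,-12)=19019 g(22,-10)=48279 g(22,-8)=95931 g(22,-6)=149226 g(22,-4)=177650 g(22,-2)=149226 g(22,0)=58786
t=23: g(23,-23)=1 g(23,-21)=22 g(23,-19)=230 g(23,-17)=1518 g(23,-15)=7084 g(23,-13)=24794 g(23,-11)=67298 g(23,-9)=144210 g(23,-7)=245157 g(23,-5)=326876 g(23,-3)=326876 g(23,-1)=208012
t=24: g(24,-24)=1 g(24,-22)=23 g(24,-20)=252 g(24,-18)=1748 g(24,-16)=8602 g(24,-14)=31878 g(24,-12)=92092 g(24,-10)=211508 g(24,-8)=389367 g(24,-6)=572033 g(24,-4)=653752 g(24,-2)=534888 g(24,0)=208012
t=25: g(25,-25)=1 g(25,-23)=24 g(25,-21)=275 g(25,-19)=2000 g(25,-17)=10350 g(25,-15)=40480 g(25,-13)=123970 g(25,-11)=303600 g(25,-9)=600875 g(25,-7)=961400 g(25,-5)=1225785 g(25,-3)=1188640 g(25,-1)=742900
t=26: g(26,-26)=1 g(26,-24)=25 g(26,-22)=299 g(26,-20)=2275 g(26,-18)=12350 g(26,-16)=50830 g(26,-14)=164450 g(26,-12)=427570 g(26,-10)=904475 g(26,-8)=1562275 g(26,-6)=2187185 g(26,-4)=2414425 g(26,-2)=1931540 g(26,0)=742900
t=27: g(27,-27)=1 g(27,-25)=26 g(27,-23)=324 g(27,-21)=2574 g(27,-19)=14625 g(27,-17)=63180 g(27,-15)=215280 g(27,-13)=592020 g(27,-11)=1332045 g(27,-9)=2466750 g(27,-7)=3749460 g(27,-5)=4601610 g(27,-3)=4345965 g(27,-1)=2674440
t=28: g(28,-28)=1 g(28,-26)=27 g(28,-24)=350 g(28,-22)=2898 g(28,-20)=17199 g(28,-18)=77805 g(28,-16)=278460 g(28,-14)=807300 g(28,-12)=1924065 g(28,-10)=3798795 g(28,-8)=6216210 g(28,-6)=8351070 g(28,-4)=8947575 g(28,-2)=7020405 g(28,0)=2674440
t=29: g(29,-29)=1 g(29,-27)=28 g(29,-25)=377 g(29,-23)=3248 g(29,-21)=20097 g(29,-19)=95004 g(29,-17)=356265 g(29,-15)=1085760 g(29,-13)=2731365 g(29,-11)=5722860 g(29,-9)=10015005 g(29,-7)=14567280 g(29,-5)=17298645 g(29,-3)=15967980 g(29,-1)=9694845
Paths never hitting 1: Σ_s g(29,s) = 77558760
Paths hitting 1: 2^29 - 77558760 = 459312152
P = 459312152/536870912 = 57414019/67108864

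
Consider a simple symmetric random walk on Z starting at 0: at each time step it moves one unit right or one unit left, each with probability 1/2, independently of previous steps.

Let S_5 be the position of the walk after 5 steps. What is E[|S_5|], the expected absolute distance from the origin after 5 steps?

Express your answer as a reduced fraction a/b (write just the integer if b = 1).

Answer: 15/8

Derivation:
S_5 takes values m ≡ 1 (mod 2) with |m| ≤ 5; P(S_5=m) = C(5,(5+m)/2)/2^5.
Total paths: 2^5 = 32
Distribution: P(S=-5)=1/32, P(S=-3)=5/32, P(S=-1)=10/32, P(S=1)=10/32, P(S=3)=5/32, P(S=5)=1/32
E[|S_5|] = Σ_m |m|·P(S_5=m) = 60/32 = 15/8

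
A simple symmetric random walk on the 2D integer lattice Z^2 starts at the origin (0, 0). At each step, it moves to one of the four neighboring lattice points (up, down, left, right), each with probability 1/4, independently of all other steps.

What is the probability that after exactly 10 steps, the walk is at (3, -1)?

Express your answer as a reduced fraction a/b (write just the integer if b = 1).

Answer: 1575/65536

Derivation:
Let h be the number of horizontal steps (so 10-h are vertical). To end at (3,-1) need (h+3)/2 right-steps and ((10-h)-1)/2 up-steps.
Sum over h with 3 ≤ h ≤ 9, h ≡ 1 (mod 2), 10-h ≡ 1 (mod 2):
h=3: C(10,3)·C(3,3)·C(7,3) = 120·1·35 = 4200
h=5: C(10,5)·C(5,4)·C(5,2) = 252·5·10 = 12600
h=7: C(10,7)·C(7,5)·C(3,1) = 120·21·3 = 7560
h=9: C(10,9)·C(9,6)·C(1,0) = 10·84·1 = 840
Total favorable: 25200
Total paths: 4^10 = 1048576
P = 25200/1048576 = 1575/65536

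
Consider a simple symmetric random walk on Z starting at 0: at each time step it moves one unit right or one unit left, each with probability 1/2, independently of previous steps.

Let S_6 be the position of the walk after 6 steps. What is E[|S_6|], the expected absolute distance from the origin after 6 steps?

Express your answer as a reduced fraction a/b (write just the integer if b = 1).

Answer: 15/8

Derivation:
S_6 takes values m ≡ 0 (mod 2) with |m| ≤ 6; P(S_6=m) = C(6,(6+m)/2)/2^6.
Total paths: 2^6 = 64
Distribution: P(S=-6)=1/64, P(S=-4)=6/64, P(S=-2)=15/64, P(S=0)=20/64, P(S=2)=15/64, P(S=4)=6/64, P(S=6)=1/64
E[|S_6|] = Σ_m |m|·P(S_6=m) = 120/64 = 15/8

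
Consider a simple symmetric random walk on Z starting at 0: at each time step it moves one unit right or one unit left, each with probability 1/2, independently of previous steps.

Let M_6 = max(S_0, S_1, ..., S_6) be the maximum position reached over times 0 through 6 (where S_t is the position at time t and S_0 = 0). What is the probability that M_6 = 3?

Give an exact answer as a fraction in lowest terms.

Answer: 3/32

Derivation:
Let M_6 = max(S_0,...,S_6). Use the reflection principle: for j ≥ 1, #{paths with M_6 ≥ j} = #{S_6 ≥ j} + #{S_6 ≥ j+1}.
By reflection, #{M_6 ≥ 3} = #{S_6 ≥ 3} + #{S_6 ≥ 4} = 7 + 7 = 14.
#{M_6 ≥ 4} = #{S_6 ≥ 4} + #{S_6 ≥ 5} = 7 + 1 = 8.
#{M_6 = 3} = 14 - 8 = 6.
P(M_6 = 3) = 6/64 = 3/32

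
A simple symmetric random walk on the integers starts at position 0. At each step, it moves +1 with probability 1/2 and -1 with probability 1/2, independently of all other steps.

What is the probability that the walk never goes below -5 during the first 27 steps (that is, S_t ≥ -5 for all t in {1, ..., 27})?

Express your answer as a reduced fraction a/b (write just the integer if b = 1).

Answer: 50480055/67108864

Derivation:
Let f(t,s) = #length-t paths at position s with S_1..S_t all ≥ -5.
f(t,s) = f(t-1,s-1) + f(t-1,s+1) for s ≥ -5; f(t,s) = 0 for s < -5.
t=0: f(0,0)=1
t=1: f(1,-1)=1 f(1,1)=1
t=2: f(2,-2)=1 f(2,0)=2 f(2,2)=1
t=3: f(3,-3)=1 f(3,-1)=3 f(3,1)=3 f(3,3)=1
t=4: f(4,-4)=1 f(4,-2)=4 f(4,0)=6 f(4,2)=4 f(4,4)=1
t=5: f(5,-5)=1 f(5,-3)=5 f(5,-1)=10 f(5,1)=10 f(5,3)=5 f(5,5)=1
t=6: f(6,-4)=6 f(6,-2)=15 f(6,0)=20 f(6,2)=15 f(6,4)=6 f(6,6)=1
t=7: f(7,-5)=6 f(7,-3)=21 f(7,-1)=35 f(7,1)=35 f(7,3)=21 f(7,5)=7 f(7,7)=1
t=8: f(8,-4)=27 f(8,-2)=56 f(8,0)=70 f(8,2)=56 f(8,4)=28 f(8,6)=8 f(8,8)=1
t=9: f(9,-5)=27 f(9,-3)=83 f(9,-1)=126 f(9,1)=126 f(9,3)=84 f(9,5)=36 f(9,7)=9 f(9,9)=1
t=10: f(10,-4)=110 f(10,-2)=209 f(10,0)=252 f(10,2)=210 f(10,4)=120 f(10,6)=45 f(10,8)=10 f(10,10)=1
t=11: f(11,-5)=110 f(11,-3)=319 f(11,-1)=461 f(11,1)=462 f(11,3)=330 f(11,5)=165 f(11,7)=55 f(11,9)=11 f(11,11)=1
t=12: f(12,-4)=429 f(12,-2)=780 f(12,0)=923 f(12,2)=792 f(12,4)=495 f(12,6)=220 f(12,8)=66 f(12,10)=12 f(12,12)=1
t=13: f(13,-5)=429 f(13,-3)=1209 f(13,-1)=1703 f(13,1)=1715 f(13,3)=1287 f(13,5)=715 f(13,7)=286 f(13,9)=78 f(13,11)=13 f(13,13)=1
t=14: f(14,-4)=1638 f(14,-2)=2912 f(14,0)=3418 f(14,2)=3002 f(14,4)=2002 f(14,6)=1001 f(14,8)=364 f(14,10)=91 f(14,12)=14 f(14,14)=1
t=15: f(15,-5)=1638 f(15,-3)=4550 f(15,-1)=6330 f(15,1)=6420 f(15,3)=5004 f(15,5)=3003 f(15,7)=1365 f(15,9)=455 f(15,11)=105 f(15,13)=15 f(15,15)=1
t=16: f(16,-4)=6188 f(16,-2)=10880 f(16,0)=12750 f(16,2)=11424 f(16,4)=8007 f(16,6)=4368 f(16,8)=1820 f(16,10)=560 f(16,12)=120 f(16,14)=16 f(16,16)=1
t=17: f(17,-5)=6188 f(17,-3)=17068 f(17,-1)=23630 f(17,1)=24174 f(17,3)=19431 f(17,5)=12375 f(17,7)=6188 f(17,9)=2380 f(17,11)=680 f(17,13)=136 f(17,15)=17 f(17,17)=1
t=18: f(18,-4)=23256 f(18,-2)=40698 f(18,0)=47804 f(18,2)=43605 f(18,4)=31806 f(18,6)=18563 f(18,8)=8568 f(18,10)=3060 f(18,12)=816 f(18,14)=153 f(18,16)=18 f(18,18)=1
t=19: f(19,-5)=23256 f(19,-3)=63954 f(19,-1)=88502 f(19,1)=91409 f(19,3)=75411 f(19,5)=50369 f(19,7)=27131 f(19,9)=11628 f(19,11)=3876 f(19,13)=969 f(19,15)=171 f(19,17)=19 f(19,19)=1
t=20: f(20,-4)=87210 f(20,-2)=152456 f(20,0)=179911 f(20,2)=166820 f(20,4)=125780 f(20,6)=77500 f(20,8)=38759 f(20,10)=15504 f(20,12)=4845 f(20,14)=1140 f(20,16)=190 f(20,18)=20 f(20,20)=1
t=21: f(21,-5)=87210 f(21,-3)=239666 f(21,-1)=332367 f(21,1)=346731 f(21,3)=292600 f(21,5)=203280 f(21,7)=116259 f(21,9)=54263 f(21,11)=20349 f(21,13)=5985 f(21,15)=1330 f(21,17)=210 f(21,19)=21 f(21,21)=1
t=22: f(22,-4)=326876 f(22,-2)=572033 f(22,0)=679098 f(22,2)=639331 f(22,4)=495880 f(22,6)=319539 f(22,8)=170522 f(22,10)=74612 f(22,12)=26334 f(22,14)=7315 f(22,16)=1540 f(22,18)=231 f(22,20)=22 f(22,22)=1
t=23: f(23,-5)=326876 f(23,-3)=898909 f(23,-1)=1251131 f(23,1)=1318429 f(23,3)=1135211 f(23,5)=815419 f(23,7)=490061 f(23,9)=245134 f(23,11)=100946 f(23,13)=33649 f(23,15)=8855 f(23,17)=1771 f(23,19)=253 f(23,21)=23 f(23,23)=1
t=24: f(24,-4)=1225785 f(24,-2)=2150040 f(24,0)=2569560 f(24,2)=2453640 f(24,4)=1950630 f(24,6)=1305480 f(24,8)=735195 f(24,10)=346080 f(24,12)=134595 f(24,14)=42504 f(24,16)=10626 f(24,18)=2024 f(24,20)=276 f(24,22)=24 f(24,24)=1
t=25: f(25,-5)=1225785 f(25,-3)=3375825 f(25,-1)=4719600 f(25,1)=5023200 f(25,3)=4404270 f(25,5)=3256110 f(25,7)=2040675 f(25,9)=1081275 f(25,11)=480675 f(25,13)=177099 f(25,15)=53130 f(25,17)=12650 f(25,19)=2300 f(25,21)=300 f(25,23)=25 f(25,25)=1
t=26: f(26,-4)=4601610 f(26,-2)=8095425 f(26,0)=9742800 f(26,2)=9427470 f(26,4)=7660380 f(26,6)=5296785 f(26,8)=3121950 f(26,10)=1561950 f(26,12)=657774 f(26,14)=230229 f(26,16)=65780 f(26,18)=14950 f(26,20)=2600 f(26,22)=325 f(26,24)=26 f(26,26)=1
t=27: f(27,-5)=4601610 f(27,-3)=12697035 f(27,-1)=17838225 f(27,1)=19170270 f(27,3)=17087850 f(27,5)=12957165 f(27,7)=8418735 f(27,9)=4683900 f(27,11)=2219724 f(27,13)=888003 f(27,15)=296009 f(27,17)=80730 f(27,19)=17550 f(27,21)=2925 f(27,23)=351 f(27,25)=27 f(27,27)=1
Σ_s f(27,s) = 100960110
P = 100960110/134217728 = 50480055/67108864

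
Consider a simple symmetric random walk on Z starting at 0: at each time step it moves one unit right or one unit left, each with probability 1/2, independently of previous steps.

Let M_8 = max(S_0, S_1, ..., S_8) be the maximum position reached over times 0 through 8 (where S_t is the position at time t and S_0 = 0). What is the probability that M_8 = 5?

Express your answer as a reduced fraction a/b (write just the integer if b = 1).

Answer: 1/32

Derivation:
Let M_8 = max(S_0,...,S_8). Use the reflection principle: for j ≥ 1, #{paths with M_8 ≥ j} = #{S_8 ≥ j} + #{S_8 ≥ j+1}.
By reflection, #{M_8 ≥ 5} = #{S_8 ≥ 5} + #{S_8 ≥ 6} = 9 + 9 = 18.
#{M_8 ≥ 6} = #{S_8 ≥ 6} + #{S_8 ≥ 7} = 9 + 1 = 10.
#{M_8 = 5} = 18 - 10 = 8.
P(M_8 = 5) = 8/256 = 1/32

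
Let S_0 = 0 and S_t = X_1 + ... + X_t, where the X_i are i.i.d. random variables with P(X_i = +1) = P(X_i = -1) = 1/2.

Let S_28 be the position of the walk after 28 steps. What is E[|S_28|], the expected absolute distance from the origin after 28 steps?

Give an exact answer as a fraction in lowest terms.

Answer: 35102025/8388608

Derivation:
S_28 takes values m ≡ 0 (mod 2) with |m| ≤ 28; P(S_28=m) = C(28,(28+m)/2)/2^28.
Total paths: 2^28 = 268435456
Distribution: P(S=-28)=1/268435456, P(S=-26)=28/268435456, P(S=-24)=378/268435456, P(S=-22)=3276/268435456, P(S=-20)=20475/268435456, P(S=-18)=98280/268435456, P(S=-16)=376740/268435456, P(S=-14)=1184040/268435456, P(S=-12)=3108105/268435456, P(S=-10)=6906900/268435456, P(S=-8)=13123110/268435456, P(S=-6)=21474180/268435456, P(S=-4)=30421755/268435456, P(S=-2)=37442160/268435456, P(S=0)=40116600/268435456, P(S=2)=37442160/268435456, P(S=4)=30421755/268435456, P(S=6)=21474180/268435456, P(S=8)=13123110/268435456, P(S=10)=6906900/268435456, P(S=12)=3108105/268435456, P(S=14)=1184040/268435456, P(S=16)=376740/268435456, P(S=18)=98280/268435456, P(S=20)=20475/268435456, P(S=22)=3276/268435456, P(S=24)=378/268435456, P(S=26)=28/268435456, P(S=28)=1/268435456
E[|S_28|] = Σ_m |m|·P(S_28=m) = 1123264800/268435456 = 35102025/8388608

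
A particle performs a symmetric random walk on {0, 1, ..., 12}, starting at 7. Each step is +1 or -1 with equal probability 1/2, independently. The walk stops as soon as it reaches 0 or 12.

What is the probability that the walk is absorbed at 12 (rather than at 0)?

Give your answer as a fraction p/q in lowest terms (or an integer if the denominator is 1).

Symmetric walk (p = 1/2): the harmonic-function argument gives P(hit 12 before 0 | start at 7) = a/N.
P = 7/12 = 7/12

Answer: 7/12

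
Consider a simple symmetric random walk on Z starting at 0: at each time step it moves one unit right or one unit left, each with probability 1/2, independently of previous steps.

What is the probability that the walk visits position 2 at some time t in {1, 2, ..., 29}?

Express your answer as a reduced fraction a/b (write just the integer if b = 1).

Count via complement. Let g(t,s) = #length-t paths at position s with S_1..S_t all ≠ 2.
g(t,s) = g(t-1,s-1) + g(t-1,s+1) for s ≠ 2; g(t,2) = 0.
t=0: g(0,0)=1
t=1: g(1,-1)=1 g(1,1)=1
t=2: g(2,-2)=1 g(2,0)=2
t=3: g(3,-3)=1 g(3,-1)=3 g(3,1)=2
t=4: g(4,-4)=1 g(4,-2)=4 g(4,0)=5
t=5: g(5,-5)=1 g(5,-3)=5 g(5,-1)=9 g(5,1)=5
t=6: g(6,-6)=1 g(6,-4)=6 g(6,-2)=14 g(6,0)=14
t=7: g(7,-7)=1 g(7,-5)=7 g(7,-3)=20 g(7,-1)=28 g(7,1)=14
t=8: g(8,-8)=1 g(8,-6)=8 g(8,-4)=27 g(8,-2)=48 g(8,0)=42
t=9: g(9,-9)=1 g(9,-7)=9 g(9,-5)=35 g(9,-3)=75 g(9,-1)=90 g(9,1)=42
t=10: g(10,-10)=1 g(10,-8)=10 g(10,-6)=44 g(10,-4)=110 g(10,-2)=165 g(10,0)=132
t=11: g(11,-11)=1 g(11,-9)=11 g(11,-7)=54 g(11,-5)=154 g(11,-3)=275 g(11,-1)=297 g(11,1)=132
t=12: g(12,-12)=1 g(12,-10)=12 g(12,-8)=65 g(12,-6)=208 g(12,-4)=429 g(12,-2)=572 g(12,0)=429
t=13: g(13,-13)=1 g(13,-11)=13 g(13,-9)=77 g(13,-7)=273 g(13,-5)=637 g(13,-3)=1001 g(13,-1)=1001 g(13,1)=429
t=14: g(14,-14)=1 g(14,-12)=14 g(14,-10)=90 g(14,-8)=350 g(14,-6)=910 g(14,-4)=1638 g(14,-2)=2002 g(14,0)=1430
t=15: g(15,-15)=1 g(15,-13)=15 g(15,-11)=104 g(15,-9)=440 g(15,-7)=1260 g(15,-5)=2548 g(15,-3)=3640 g(15,-1)=3432 g(15,1)=1430
t=16: g(16,-16)=1 g(16,-14)=16 g(16,-12)=119 g(16,-10)=544 g(16,-8)=1700 g(16,-6)=3808 g(16,-4)=6188 g(16,-2)=7072 g(16,0)=4862
t=17: g(17,-17)=1 g(17,-15)=17 g(17,-13)=135 g(17,-11)=663 g(17,-9)=2244 g(17,-7)=5508 g(17,-5)=9996 g(17,-3)=13260 g(17,-1)=11934 g(17,1)=4862
t=18: g(18,-18)=1 g(18,-16)=18 g(18,-14)=152 g(18,-12)=798 g(18,-10)=2907 g(18,-8)=7752 g(18,-6)=15504 g(18,-4)=23256 g(18,-2)=25194 g(18,0)=16796
t=19: g(19,-19)=1 g(19,-17)=19 g(19,-15)=170 g(19,-13)=950 g(19,-11)=3705 g(19,-9)=10659 g(19,-7)=23256 g(19,-5)=38760 g(19,-3)=48450 g(19,-1)=41990 g(19,1)=16796
t=20: g(20,-20)=1 g(20,-18)=20 g(20,-16)=189 g(20,-14)=1120 g(20,-12)=4655 g(20,-10)=14364 g(20,-8)=33915 g(20,-6)=62016 g(20,-4)=87210 g(20,-2)=90440 g(20,0)=58786
t=21: g(21,-21)=1 g(21,-19)=21 g(21,-17)=209 g(21,-15)=1309 g(21,-13)=5775 g(21,-11)=19019 g(21,-9)=48279 g(21,-7)=95931 g(21,-5)=149226 g(21,-3)=177650 g(21,-1)=149226 g(21,1)=58786
t=22: g(22,-22)=1 g(22,-20)=22 g(22,-18)=230 g(22,-16)=1518 g(22,-14)=7084 g(22,-12)=24794 g(22,-10)=67298 g(22,-8)=144210 g(22,-6)=245157 g(22,-4)=326876 g(22,-2)=326876 g(22,0)=208012
t=23: g(23,-23)=1 g(23,-21)=23 g(23,-19)=252 g(23,-17)=1748 g(23,-15)=8602 g(23,-13)=31878 g(23,-11)=92092 g(23,-9)=211508 g(23,-7)=389367 g(23,-5)=572033 g(23,-3)=653752 g(23,-1)=534888 g(23,1)=208012
t=24: g(24,-24)=1 g(24,-22)=24 g(24,-20)=275 g(24,-18)=2000 g(24,-16)=10350 g(24,-14)=40480 g(24,-12)=123970 g(24,-10)=303600 g(24,-8)=600875 g(24,-6)=961400 g(24,-4)=1225785 g(24,-2)=1188640 g(24,0)=742900
t=25: g(25,-25)=1 g(25,-23)=25 g(25,-21)=299 g(25,-19)=2275 g(25,-17)=12350 g(25,-15)=50830 g(25,-13)=164450 g(25,-11)=427570 g(25,-9)=904475 g(25,-7)=1562275 g(25,-5)=2187185 g(25,-3)=2414425 g(25,-1)=1931540 g(25,1)=742900
t=26: g(26,-26)=1 g(26,-24)=26 g(26,-22)=324 g(26,-20)=2574 g(26,-18)=14625 g(26,-16)=63180 g(26,-14)=215280 g(26,-12)=592020 g(26,-10)=1332045 g(26,-8)=2466750 g(26,-6)=3749460 g(26,-4)=4601610 g(26,-2)=4345965 g(26,0)=2674440
t=27: g(27,-27)=1 g(27,-25)=27 g(27,-23)=350 g(27,-21)=2898 g(27,-19)=17199 g(27,-17)=77805 g(27,-15)=278460 g(27,-13)=807300 g(27,-11)=1924065 g(27,-9)=3798795 g(27,-7)=6216210 g(27,-5)=8351070 g(27,-3)=8947575 g(27,-1)=7020405 g(27,1)=2674440
t=28: g(28,-28)=1 g(28,-26)=28 g(28,-24)=377 g(28,-22)=3248 g(28,-20)=20097 g(28,-18)=95004 g(28,-16)=356265 g(28,-14)=1085760 g(28,-12)=2731365 g(28,-10)=5722860 g(28,-8)=10015005 g(28,-6)=14567280 g(28,-4)=17298645 g(28,-2)=15967980 g(28,0)=9694845
t=29: g(29,-29)=1 g(29,-27)=29 g(29,-25)=405 g(29,-23)=3625 g(29,-21)=23345 g(29,-19)=115101 g(29,-17)=451269 g(29,-15)=1442025 g(29,-13)=3817125 g(29,-11)=8454225 g(29,-9)=15737865 g(29,-7)=24582285 g(29,-5)=31865925 g(29,-3)=33266625 g(29,-1)=25662825 g(29,1)=9694845
Paths never hitting 2: Σ_s g(29,s) = 155117520
Paths hitting 2: 2^29 - 155117520 = 381753392
P = 381753392/536870912 = 23859587/33554432

Answer: 23859587/33554432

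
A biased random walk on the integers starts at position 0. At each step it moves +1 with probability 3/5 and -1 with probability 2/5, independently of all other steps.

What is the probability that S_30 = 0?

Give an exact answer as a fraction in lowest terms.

To be at 0 after 30 steps: need exactly 15 steps of +1 and 15 of -1.
Number of such sequences: C(30,15) = 155117520
Each has probability (3/5)^15 · (2/5)^15 = 470184984576/931322574615478515625
P = 155117520 · 470184984576/931322574615478515625 = 14586785749733474304/186264514923095703125

Answer: 14586785749733474304/186264514923095703125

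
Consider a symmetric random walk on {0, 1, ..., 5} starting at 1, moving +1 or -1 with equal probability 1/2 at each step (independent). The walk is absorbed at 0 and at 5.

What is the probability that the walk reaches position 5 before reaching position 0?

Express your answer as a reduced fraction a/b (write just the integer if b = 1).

Answer: 1/5

Derivation:
Symmetric walk (p = 1/2): the harmonic-function argument gives P(hit 5 before 0 | start at 1) = a/N.
P = 1/5 = 1/5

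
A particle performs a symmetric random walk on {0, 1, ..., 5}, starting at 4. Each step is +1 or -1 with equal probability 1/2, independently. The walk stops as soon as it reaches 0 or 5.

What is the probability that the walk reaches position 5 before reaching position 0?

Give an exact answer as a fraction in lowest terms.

Answer: 4/5

Derivation:
Symmetric walk (p = 1/2): the harmonic-function argument gives P(hit 5 before 0 | start at 4) = a/N.
P = 4/5 = 4/5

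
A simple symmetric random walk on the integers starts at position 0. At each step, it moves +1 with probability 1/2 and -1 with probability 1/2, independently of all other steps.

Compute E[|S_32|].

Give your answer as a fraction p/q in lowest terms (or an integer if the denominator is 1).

S_32 takes values m ≡ 0 (mod 2) with |m| ≤ 32; P(S_32=m) = C(32,(32+m)/2)/2^32.
Total paths: 2^32 = 4294967296
Distribution: P(S=-32)=1/4294967296, P(S=-30)=32/4294967296, P(S=-28)=496/4294967296, P(S=-26)=4960/4294967296, P(S=-24)=35960/4294967296, P(S=-22)=201376/4294967296, P(S=-20)=906192/4294967296, P(S=-18)=3365856/4294967296, P(S=-16)=10518300/4294967296, P(S=-14)=28048800/4294967296, P(S=-12)=64512240/4294967296, P(S=-10)=129024480/4294967296, P(S=-8)=225792840/4294967296, P(S=-6)=347373600/4294967296, P(S=-4)=471435600/4294967296, P(S=-2)=565722720/4294967296, P(S=0)=601080390/4294967296, P(S=2)=565722720/4294967296, P(S=4)=471435600/4294967296, P(S=6)=347373600/4294967296, P(S=8)=225792840/4294967296, P(S=10)=129024480/4294967296, P(S=12)=64512240/4294967296, P(S=14)=28048800/4294967296, P(S=16)=10518300/4294967296, P(S=18)=3365856/4294967296, P(S=20)=906192/4294967296, P(S=22)=201376/4294967296, P(S=24)=35960/4294967296, P(S=26)=4960/4294967296, P(S=28)=496/4294967296, P(S=30)=32/4294967296, P(S=32)=1/4294967296
E[|S_32|] = Σ_m |m|·P(S_32=m) = 19234572480/4294967296 = 300540195/67108864

Answer: 300540195/67108864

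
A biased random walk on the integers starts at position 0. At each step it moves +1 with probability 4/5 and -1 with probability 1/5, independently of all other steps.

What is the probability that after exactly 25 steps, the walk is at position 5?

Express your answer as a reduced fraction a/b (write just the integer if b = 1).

To reach position 5 after 25 steps: need 15 steps of +1 and 10 steps of -1.
Number of such sequences: C(25,15) = 3268760
Each has probability (4/5)^15 · (1/5)^10 = 1073741824/298023223876953125
P = 3268760 · 1073741824/298023223876953125 = 701960864923648/59604644775390625

Answer: 701960864923648/59604644775390625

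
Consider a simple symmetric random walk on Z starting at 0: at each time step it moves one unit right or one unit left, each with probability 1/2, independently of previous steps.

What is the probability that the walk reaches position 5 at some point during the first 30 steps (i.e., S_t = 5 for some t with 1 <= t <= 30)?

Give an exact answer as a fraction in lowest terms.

Answer: 194129627/536870912

Derivation:
Count via complement. Let g(t,s) = #length-t paths at position s with S_1..S_t all ≠ 5.
g(t,s) = g(t-1,s-1) + g(t-1,s+1) for s ≠ 5; g(t,5) = 0.
t=0: g(0,0)=1
t=1: g(1,-1)=1 g(1,1)=1
t=2: g(2,-2)=1 g(2,0)=2 g(2,2)=1
t=3: g(3,-3)=1 g(3,-1)=3 g(3,1)=3 g(3,3)=1
t=4: g(4,-4)=1 g(4,-2)=4 g(4,0)=6 g(4,2)=4 g(4,4)=1
t=5: g(5,-5)=1 g(5,-3)=5 g(5,-1)=10 g(5,1)=10 g(5,3)=5
t=6: g(6,-6)=1 g(6,-4)=6 g(6,-2)=15 g(6,0)=20 g(6,2)=15 g(6,4)=5
t=7: g(7,-7)=1 g(7,-5)=7 g(7,-3)=21 g(7,-1)=35 g(7,1)=35 g(7,3)=20
t=8: g(8,-8)=1 g(8,-6)=8 g(8,-4)=28 g(8,-2)=56 g(8,0)=70 g(8,2)=55 g(8,4)=20
t=9: g(9,-9)=1 g(9,-7)=9 g(9,-5)=36 g(9,-3)=84 g(9,-1)=126 g(9,1)=125 g(9,3)=75
t=10: g(10,-10)=1 g(10,-8)=10 g(10,-6)=45 g(10,-4)=120 g(10,-2)=210 g(10,0)=251 g(10,2)=200 g(10,4)=75
t=11: g(11,-11)=1 g(11,-9)=11 g(11,-7)=55 g(11,-5)=165 g(11,-3)=330 g(11,-1)=461 g(11,1)=451 g(11,3)=275
t=12: g(12,-12)=1 g(12,-10)=12 g(12,-8)=66 g(12,-6)=220 g(12,-4)=495 g(12,-2)=791 g(12,0)=912 g(12,2)=726 g(12,4)=275
t=13: g(13,-13)=1 g(13,-11)=13 g(13,-9)=78 g(13,-7)=286 g(13,-5)=715 g(13,-3)=1286 g(13,-1)=1703 g(13,1)=1638 g(13,3)=1001
t=14: g(14,-14)=1 g(14,-12)=14 g(14,-10)=91 g(14,-8)=364 g(14,-6)=1001 g(14,-4)=2001 g(14,-2)=2989 g(14,0)=3341 g(14,2)=2639 g(14,4)=1001
t=15: g(15,-15)=1 g(15,-13)=15 g(15,-11)=105 g(15,-9)=455 g(15,-7)=1365 g(15,-5)=3002 g(15,-3)=4990 g(15,-1)=6330 g(15,1)=5980 g(15,3)=3640
t=16: g(16,-16)=1 g(16,-14)=16 g(16,-12)=120 g(16,-10)=560 g(16,-8)=1820 g(16,-6)=4367 g(16,-4)=7992 g(16,-2)=11320 g(16,0)=12310 g(16,2)=9620 g(16,4)=3640
t=17: g(17,-17)=1 g(17,-15)=17 g(17,-13)=136 g(17,-11)=680 g(17,-9)=2380 g(17,-7)=6187 g(17,-5)=12359 g(17,-3)=19312 g(17,-1)=23630 g(17,1)=21930 g(17,3)=13260
t=18: g(18,-18)=1 g(18,-16)=18 g(18,-14)=153 g(18,-12)=816 g(18,-10)=3060 g(18,-8)=8567 g(18,-6)=18546 g(18,-4)=31671 g(18,-2)=42942 g(18,0)=45560 g(18,2)=35190 g(18,4)=13260
t=19: g(19,-19)=1 g(19,-17)=19 g(19,-15)=171 g(19,-13)=969 g(19,-11)=3876 g(19,-9)=11627 g(19,-7)=27113 g(19,-5)=50217 g(19,-3)=74613 g(19,-1)=88502 g(19,1)=80750 g(19,3)=48450
t=20: g(20,-20)=1 g(20,-18)=20 g(20,-16)=190 g(20,-14)=1140 g(20,-12)=4845 g(20,-10)=15503 g(20,-8)=38740 g(20,-6)=77330 g(20,-4)=124830 g(20,-2)=163115 g(20,0)=169252 g(20,2)=129200 g(20,4)=48450
t=21: g(21,-21)=1 g(21,-19)=21 g(21,-17)=210 g(21,-15)=1330 g(21,-13)=5985 g(21,-11)=20348 g(21,-9)=54243 g(21,-7)=116070 g(21,-5)=202160 g(21,-3)=287945 g(21,-1)=332367 g(21,1)=298452 g(21,3)=177650
t=22: g(22,-22)=1 g(22,-20)=22 g(22,-18)=231 g(22,-16)=1540 g(22,-14)=7315 g(22,-12)=26333 g(22,-10)=74591 g(22,-8)=170313 g(22,-6)=318230 g(22,-4)=490105 g(22,-2)=620312 g(22,0)=630819 g(22,2)=476102 g(22,4)=177650
t=23: g(23,-23)=1 g(23,-21)=23 g(23,-19)=253 g(23,-17)=1771 g(23,-15)=8855 g(23,-13)=33648 g(23,-11)=100924 g(23,-9)=244904 g(23,-7)=488543 g(23,-5)=808335 g(23,-3)=1110417 g(23,-1)=1251131 g(23,1)=1106921 g(23,3)=653752
t=24: g(24,-24)=1 g(24,-22)=24 g(24,-20)=276 g(24,-18)=2024 g(24,-16)=10626 g(24,-14)=42503 g(24,-12)=134572 g(24,-10)=345828 g(24,-8)=733447 g(24,-6)=1296878 g(24,-4)=1918752 g(24,-2)=2361548 g(24,0)=2358052 g(24,2)=1760673 g(24,4)=653752
t=25: g(25,-25)=1 g(25,-23)=25 g(25,-21)=300 g(25,-19)=2300 g(25,-17)=12650 g(25,-15)=53129 g(25,-13)=177075 g(25,-11)=480400 g(25,-9)=1079275 g(25,-7)=2030325 g(25,-5)=3215630 g(25,-3)=4280300 g(25,-1)=4719600 g(25,1)=4118725 g(25,3)=2414425
t=26: g(26,-26)=1 g(26,-24)=26 g(26,-22)=325 g(26,-20)=2600 g(26,-18)=14950 g(26,-16)=65779 g(26,-14)=230204 g(26,-12)=657475 g(26,-10)=1559675 g(26,-8)=3109600 g(26,-6)=5245955 g(26,-4)=7495930 g(26,-2)=8999900 g(26,0)=8838325 g(26,2)=6533150 g(26,4)=2414425
t=27: g(27,-27)=1 g(27,-25)=27 g(27,-23)=351 g(27,-21)=2925 g(27,-19)=17550 g(27,-17)=80729 g(27,-15)=295983 g(27,-13)=887679 g(27,-11)=2217150 g(27,-9)=4669275 g(27,-7)=8355555 g(27,-5)=12741885 g(27,-3)=16495830 g(27,-1)=17838225 g(27,1)=15371475 g(27,3)=8947575
t=28: g(28,-28)=1 g(28,-26)=28 g(28,-24)=378 g(28,-22)=3276 g(28,-20)=20475 g(28,-18)=98279 g(28,-16)=376712 g(28,-14)=1183662 g(28,-12)=3104829 g(28,-10)=6886425 g(28,-8)=13024830 g(28,-6)=21097440 g(28,-4)=29237715 g(28,-2)=34334055 g(28,0)=33209700 g(28,2)=24319050 g(28,4)=8947575
t=29: g(29,-29)=1 g(29,-27)=29 g(29,-25)=406 g(29,-23)=3654 g(29,-21)=23751 g(29,-19)=118754 g(29,-17)=474991 g(29,-15)=1560374 g(29,-13)=4288491 g(29,-11)=9991254 g(29,-9)=19911255 g(29,-7)=34122270 g(29,-5)=50335155 g(29,-3)=63571770 g(29,-1)=67543755 g(29,1)=57528750 g(29,3)=33266625
t=30: g(30,-30)=1 g(30,-28)=30 g(30,-26)=435 g(30,-24)=4060 g(30,-22)=27405 g(30,-20)=142505 g(30,-18)=593745 g(30,-16)=2035365 g(30,-14)=5848865 g(30,-12)=14279745 g(30,-10)=29902509 g(30,-8)=54033525 g(30,-6)=84457425 g(30,-4)=113906925 g(30,-2)=131115525 g(30,0)=125072505 g(30,2)=90795375 g(30,4)=33266625
Paths never hitting 5: Σ_s g(30,s) = 685482570
Paths hitting 5: 2^30 - 685482570 = 388259254
P = 388259254/1073741824 = 194129627/536870912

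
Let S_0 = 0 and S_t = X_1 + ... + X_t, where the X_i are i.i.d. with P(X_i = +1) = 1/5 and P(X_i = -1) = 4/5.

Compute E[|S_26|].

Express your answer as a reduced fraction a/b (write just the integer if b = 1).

S_26 takes values m ≡ 0 (mod 2) with |m| ≤ 26; P(S_26=m) = C(26,(26+m)/2) · (1/5)^((26+m)/2) · (4/5)^((26-m)/2).
Distribution: P(S=-26)=4503599627370496/1490116119384765625, P(S=-24)=29273397577908224/1490116119384765625, P(S=-22)=3659174697238528/59604644775390625, P(S=-20)=7318349394477056/59604644775390625, P(S=-18)=10520127254560768/59604644775390625, P(S=-16)=57860699900084224/298023223876953125, P(S=-14)=50628112412573696/298023223876953125, P(S=-12)=7232587487510528/59604644775390625, P(S=-10)=4294348820709376/59604644775390625, P(S=-8)=2147174410354688/59604644775390625, P(S=-6)=4562745622003712/298023223876953125, P(S=-4)=1659180226183168/298023223876953125, P(S=-2)=103698764136448/59604644775390625, P(S=0)=27918898036736/59604644775390625, P(S=2)=6481172758528/59604644775390625, P(S=4)=6481172758528/298023223876953125, P(S=6)=1113951567872/298023223876953125, P(S=8)=32763281408/59604644775390625, P(S=10)=4095410176/59604644775390625, P(S=12)=431095808/59604644775390625, P(S=14)=188604416/298023223876953125, P(S=16)=13471744/298023223876953125, P(S=18)=153088/59604644775390625, P(S=20)=6656/59604644775390625, P(S=22)=208/59604644775390625, P(S=24)=104/1490116119384765625, P(S=26)=1/1490116119384765625
E[|S_26|] = Σ_m |m|·P(S_26=m) = 23246801104062512314/1490116119384765625

Answer: 23246801104062512314/1490116119384765625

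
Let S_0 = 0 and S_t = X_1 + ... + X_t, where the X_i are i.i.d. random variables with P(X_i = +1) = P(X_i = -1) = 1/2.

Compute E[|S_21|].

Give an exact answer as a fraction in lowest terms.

S_21 takes values m ≡ 1 (mod 2) with |m| ≤ 21; P(S_21=m) = C(21,(21+m)/2)/2^21.
Total paths: 2^21 = 2097152
Distribution: P(S=-21)=1/2097152, P(S=-19)=21/2097152, P(S=-17)=210/2097152, P(S=-15)=1330/2097152, P(S=-13)=5985/2097152, P(S=-11)=20349/2097152, P(S=-9)=54264/2097152, P(S=-7)=116280/2097152, P(S=-5)=203490/2097152, P(S=-3)=293930/2097152, P(S=-1)=352716/2097152, P(S=1)=352716/2097152, P(S=3)=293930/2097152, P(S=5)=203490/2097152, P(S=7)=116280/2097152, P(S=9)=54264/2097152, P(S=11)=20349/2097152, P(S=13)=5985/2097152, P(S=15)=1330/2097152, P(S=17)=210/2097152, P(S=19)=21/2097152, P(S=21)=1/2097152
E[|S_21|] = Σ_m |m|·P(S_21=m) = 7759752/2097152 = 969969/262144

Answer: 969969/262144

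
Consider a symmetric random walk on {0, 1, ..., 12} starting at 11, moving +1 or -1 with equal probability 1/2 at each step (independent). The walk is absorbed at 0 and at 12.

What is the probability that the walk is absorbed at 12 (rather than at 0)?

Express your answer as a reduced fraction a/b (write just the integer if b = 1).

Symmetric walk (p = 1/2): the harmonic-function argument gives P(hit 12 before 0 | start at 11) = a/N.
P = 11/12 = 11/12

Answer: 11/12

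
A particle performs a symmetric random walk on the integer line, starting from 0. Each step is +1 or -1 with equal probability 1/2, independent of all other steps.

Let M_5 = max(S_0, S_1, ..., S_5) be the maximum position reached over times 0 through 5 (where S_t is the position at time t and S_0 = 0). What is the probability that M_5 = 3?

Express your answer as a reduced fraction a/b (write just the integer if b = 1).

Answer: 5/32

Derivation:
Let M_5 = max(S_0,...,S_5). Use the reflection principle: for j ≥ 1, #{paths with M_5 ≥ j} = #{S_5 ≥ j} + #{S_5 ≥ j+1}.
By reflection, #{M_5 ≥ 3} = #{S_5 ≥ 3} + #{S_5 ≥ 4} = 6 + 1 = 7.
#{M_5 ≥ 4} = #{S_5 ≥ 4} + #{S_5 ≥ 5} = 1 + 1 = 2.
#{M_5 = 3} = 7 - 2 = 5.
P(M_5 = 3) = 5/32 = 5/32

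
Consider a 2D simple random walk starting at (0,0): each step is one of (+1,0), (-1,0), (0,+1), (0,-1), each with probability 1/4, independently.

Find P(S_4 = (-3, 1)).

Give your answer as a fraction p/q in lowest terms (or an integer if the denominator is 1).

Let h be the number of horizontal steps (so 4-h are vertical). To end at (-3,1) need (h-3)/2 right-steps and ((4-h)+1)/2 up-steps.
Sum over h with 3 ≤ h ≤ 3, h ≡ 1 (mod 2), 4-h ≡ 1 (mod 2):
h=3: C(4,3)·C(3,0)·C(1,1) = 4·1·1 = 4
Total favorable: 4
Total paths: 4^4 = 256
P = 4/256 = 1/64

Answer: 1/64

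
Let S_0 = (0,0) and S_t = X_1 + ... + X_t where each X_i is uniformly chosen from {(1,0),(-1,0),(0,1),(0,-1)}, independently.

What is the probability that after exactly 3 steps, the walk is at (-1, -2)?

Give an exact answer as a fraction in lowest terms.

Let h be the number of horizontal steps (so 3-h are vertical). To end at (-1,-2) need (h-1)/2 right-steps and ((3-h)-2)/2 up-steps.
Sum over h with 1 ≤ h ≤ 1, h ≡ 1 (mod 2), 3-h ≡ 0 (mod 2):
h=1: C(3,1)·C(1,0)·C(2,0) = 3·1·1 = 3
Total favorable: 3
Total paths: 4^3 = 64
P = 3/64 = 3/64

Answer: 3/64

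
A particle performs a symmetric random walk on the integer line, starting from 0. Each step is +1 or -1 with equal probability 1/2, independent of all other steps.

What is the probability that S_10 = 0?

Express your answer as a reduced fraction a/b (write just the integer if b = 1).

Answer: 63/256

Derivation:
To reach position 0 after 10 steps: need 5 steps of +1 and 5 of -1.
Favorable paths: C(10,5) = 252
Total paths: 2^10 = 1024
P = 252/1024 = 63/256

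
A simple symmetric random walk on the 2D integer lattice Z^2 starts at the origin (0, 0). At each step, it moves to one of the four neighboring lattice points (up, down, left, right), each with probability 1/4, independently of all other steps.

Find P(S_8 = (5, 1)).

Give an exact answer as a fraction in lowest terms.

Let h be the number of horizontal steps (so 8-h are vertical). To end at (5,1) need (h+5)/2 right-steps and ((8-h)+1)/2 up-steps.
Sum over h with 5 ≤ h ≤ 7, h ≡ 1 (mod 2), 8-h ≡ 1 (mod 2):
h=5: C(8,5)·C(5,5)·C(3,2) = 56·1·3 = 168
h=7: C(8,7)·C(7,6)·C(1,1) = 8·7·1 = 56
Total favorable: 224
Total paths: 4^8 = 65536
P = 224/65536 = 7/2048

Answer: 7/2048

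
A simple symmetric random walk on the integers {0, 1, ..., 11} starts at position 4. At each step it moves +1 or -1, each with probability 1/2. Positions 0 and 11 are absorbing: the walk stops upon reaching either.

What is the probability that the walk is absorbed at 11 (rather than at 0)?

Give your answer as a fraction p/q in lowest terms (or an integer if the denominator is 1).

Symmetric walk (p = 1/2): the harmonic-function argument gives P(hit 11 before 0 | start at 4) = a/N.
P = 4/11 = 4/11

Answer: 4/11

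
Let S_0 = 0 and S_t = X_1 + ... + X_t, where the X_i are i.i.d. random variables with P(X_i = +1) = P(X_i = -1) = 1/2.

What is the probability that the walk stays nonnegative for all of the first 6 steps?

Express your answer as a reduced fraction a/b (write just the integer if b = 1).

Answer: 5/16

Derivation:
Let f(t,s) = #length-t paths at position s with S_1..S_t all ≥ 0.
f(t,s) = f(t-1,s-1) + f(t-1,s+1) for s ≥ 0; f(t,s) = 0 for s < 0.
t=0: f(0,0)=1
t=1: f(1,1)=1
t=2: f(2,0)=1 f(2,2)=1
t=3: f(3,1)=2 f(3,3)=1
t=4: f(4,0)=2 f(4,2)=3 f(4,4)=1
t=5: f(5,1)=5 f(5,3)=4 f(5,5)=1
t=6: f(6,0)=5 f(6,2)=9 f(6,4)=5 f(6,6)=1
Σ_s f(6,s) = 20
P = 20/64 = 5/16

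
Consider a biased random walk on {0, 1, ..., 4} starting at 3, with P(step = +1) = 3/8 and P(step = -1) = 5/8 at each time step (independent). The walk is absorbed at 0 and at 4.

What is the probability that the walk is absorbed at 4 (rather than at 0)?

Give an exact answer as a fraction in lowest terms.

Answer: 147/272

Derivation:
Biased walk: p = 3/8, q = 5/8, r = q/p = 5/3
Gambler's ruin: P(hit 4 before 0 | start at 3) = (1 - r^a)/(1 - r^N)
r^3 = 125/27; r^4 = 625/81
P = (1 - 125/27) / (1 - 625/81) = -98/27 / -544/81 = 147/272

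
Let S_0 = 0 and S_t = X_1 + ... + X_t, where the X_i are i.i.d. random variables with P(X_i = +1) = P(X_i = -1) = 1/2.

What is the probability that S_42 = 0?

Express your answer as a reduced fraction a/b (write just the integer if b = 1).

Answer: 67282234305/549755813888

Derivation:
To return to 0 after 42 steps: need exactly 21 steps of +1 and 21 of -1.
Favorable paths: C(42,21) = 538257874440
Total paths: 2^42 = 4398046511104
P = 538257874440/4398046511104 = 67282234305/549755813888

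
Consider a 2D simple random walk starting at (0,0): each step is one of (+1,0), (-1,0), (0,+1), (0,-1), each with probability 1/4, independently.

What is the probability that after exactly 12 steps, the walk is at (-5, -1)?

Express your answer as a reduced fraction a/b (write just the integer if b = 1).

Let h be the number of horizontal steps (so 12-h are vertical). To end at (-5,-1) need (h-5)/2 right-steps and ((12-h)-1)/2 up-steps.
Sum over h with 5 ≤ h ≤ 11, h ≡ 1 (mod 2), 12-h ≡ 1 (mod 2):
h=5: C(12,5)·C(5,0)·C(7,3) = 792·1·35 = 27720
h=7: C(12,7)·C(7,1)·C(5,2) = 792·7·10 = 55440
h=9: C(12,9)·C(9,2)·C(3,1) = 220·36·3 = 23760
h=11: C(12,11)·C(11,3)·C(1,0) = 12·165·1 = 1980
Total favorable: 108900
Total paths: 4^12 = 16777216
P = 108900/16777216 = 27225/4194304

Answer: 27225/4194304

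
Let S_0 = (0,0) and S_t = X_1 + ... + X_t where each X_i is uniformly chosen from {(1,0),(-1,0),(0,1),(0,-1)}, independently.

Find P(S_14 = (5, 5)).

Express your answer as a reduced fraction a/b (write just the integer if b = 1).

Answer: 39039/33554432

Derivation:
Let h be the number of horizontal steps (so 14-h are vertical). To end at (5,5) need (h+5)/2 right-steps and ((14-h)+5)/2 up-steps.
Sum over h with 5 ≤ h ≤ 9, h ≡ 1 (mod 2), 14-h ≡ 1 (mod 2):
h=5: C(14,5)·C(5,5)·C(9,7) = 2002·1·36 = 72072
h=7: C(14,7)·C(7,6)·C(7,6) = 3432·7·7 = 168168
h=9: C(14,9)·C(9,7)·C(5,5) = 2002·36·1 = 72072
Total favorable: 312312
Total paths: 4^14 = 268435456
P = 312312/268435456 = 39039/33554432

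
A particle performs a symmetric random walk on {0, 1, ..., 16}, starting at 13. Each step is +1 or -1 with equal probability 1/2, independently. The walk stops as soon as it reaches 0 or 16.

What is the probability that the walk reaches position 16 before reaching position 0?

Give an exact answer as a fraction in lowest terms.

Symmetric walk (p = 1/2): the harmonic-function argument gives P(hit 16 before 0 | start at 13) = a/N.
P = 13/16 = 13/16

Answer: 13/16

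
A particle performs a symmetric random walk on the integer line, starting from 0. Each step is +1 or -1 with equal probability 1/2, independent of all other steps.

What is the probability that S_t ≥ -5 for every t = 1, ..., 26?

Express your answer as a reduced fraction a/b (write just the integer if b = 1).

Let f(t,s) = #length-t paths at position s with S_1..S_t all ≥ -5.
f(t,s) = f(t-1,s-1) + f(t-1,s+1) for s ≥ -5; f(t,s) = 0 for s < -5.
t=0: f(0,0)=1
t=1: f(1,-1)=1 f(1,1)=1
t=2: f(2,-2)=1 f(2,0)=2 f(2,2)=1
t=3: f(3,-3)=1 f(3,-1)=3 f(3,1)=3 f(3,3)=1
t=4: f(4,-4)=1 f(4,-2)=4 f(4,0)=6 f(4,2)=4 f(4,4)=1
t=5: f(5,-5)=1 f(5,-3)=5 f(5,-1)=10 f(5,1)=10 f(5,3)=5 f(5,5)=1
t=6: f(6,-4)=6 f(6,-2)=15 f(6,0)=20 f(6,2)=15 f(6,4)=6 f(6,6)=1
t=7: f(7,-5)=6 f(7,-3)=21 f(7,-1)=35 f(7,1)=35 f(7,3)=21 f(7,5)=7 f(7,7)=1
t=8: f(8,-4)=27 f(8,-2)=56 f(8,0)=70 f(8,2)=56 f(8,4)=28 f(8,6)=8 f(8,8)=1
t=9: f(9,-5)=27 f(9,-3)=83 f(9,-1)=126 f(9,1)=126 f(9,3)=84 f(9,5)=36 f(9,7)=9 f(9,9)=1
t=10: f(10,-4)=110 f(10,-2)=209 f(10,0)=252 f(10,2)=210 f(10,4)=120 f(10,6)=45 f(10,8)=10 f(10,10)=1
t=11: f(11,-5)=110 f(11,-3)=319 f(11,-1)=461 f(11,1)=462 f(11,3)=330 f(11,5)=165 f(11,7)=55 f(11,9)=11 f(11,11)=1
t=12: f(12,-4)=429 f(12,-2)=780 f(12,0)=923 f(12,2)=792 f(12,4)=495 f(12,6)=220 f(12,8)=66 f(12,10)=12 f(12,12)=1
t=13: f(13,-5)=429 f(13,-3)=1209 f(13,-1)=1703 f(13,1)=1715 f(13,3)=1287 f(13,5)=715 f(13,7)=286 f(13,9)=78 f(13,11)=13 f(13,13)=1
t=14: f(14,-4)=1638 f(14,-2)=2912 f(14,0)=3418 f(14,2)=3002 f(14,4)=2002 f(14,6)=1001 f(14,8)=364 f(14,10)=91 f(14,12)=14 f(14,14)=1
t=15: f(15,-5)=1638 f(15,-3)=4550 f(15,-1)=6330 f(15,1)=6420 f(15,3)=5004 f(15,5)=3003 f(15,7)=1365 f(15,9)=455 f(15,11)=105 f(15,13)=15 f(15,15)=1
t=16: f(16,-4)=6188 f(16,-2)=10880 f(16,0)=12750 f(16,2)=11424 f(16,4)=8007 f(16,6)=4368 f(16,8)=1820 f(16,10)=560 f(16,12)=120 f(16,14)=16 f(16,16)=1
t=17: f(17,-5)=6188 f(17,-3)=17068 f(17,-1)=23630 f(17,1)=24174 f(17,3)=19431 f(17,5)=12375 f(17,7)=6188 f(17,9)=2380 f(17,11)=680 f(17,13)=136 f(17,15)=17 f(17,17)=1
t=18: f(18,-4)=23256 f(18,-2)=40698 f(18,0)=47804 f(18,2)=43605 f(18,4)=31806 f(18,6)=18563 f(18,8)=8568 f(18,10)=3060 f(18,12)=816 f(18,14)=153 f(18,16)=18 f(18,18)=1
t=19: f(19,-5)=23256 f(19,-3)=63954 f(19,-1)=88502 f(19,1)=91409 f(19,3)=75411 f(19,5)=50369 f(19,7)=27131 f(19,9)=11628 f(19,11)=3876 f(19,13)=969 f(19,15)=171 f(19,17)=19 f(19,19)=1
t=20: f(20,-4)=87210 f(20,-2)=152456 f(20,0)=179911 f(20,2)=166820 f(20,4)=125780 f(20,6)=77500 f(20,8)=38759 f(20,10)=15504 f(20,12)=4845 f(20,14)=1140 f(20,16)=190 f(20,18)=20 f(20,20)=1
t=21: f(21,-5)=87210 f(21,-3)=239666 f(21,-1)=332367 f(21,1)=346731 f(21,3)=292600 f(21,5)=203280 f(21,7)=116259 f(21,9)=54263 f(21,11)=20349 f(21,13)=5985 f(21,15)=1330 f(21,17)=210 f(21,19)=21 f(21,21)=1
t=22: f(22,-4)=326876 f(22,-2)=572033 f(22,0)=679098 f(22,2)=639331 f(22,4)=495880 f(22,6)=319539 f(22,8)=170522 f(22,10)=74612 f(22,12)=26334 f(22,14)=7315 f(22,16)=1540 f(22,18)=231 f(22,20)=22 f(22,22)=1
t=23: f(23,-5)=326876 f(23,-3)=898909 f(23,-1)=1251131 f(23,1)=1318429 f(23,3)=1135211 f(23,5)=815419 f(23,7)=490061 f(23,9)=245134 f(23,11)=100946 f(23,13)=33649 f(23,15)=8855 f(23,17)=1771 f(23,19)=253 f(23,21)=23 f(23,23)=1
t=24: f(24,-4)=1225785 f(24,-2)=2150040 f(24,0)=2569560 f(24,2)=2453640 f(24,4)=1950630 f(24,6)=1305480 f(24,8)=735195 f(24,10)=346080 f(24,12)=134595 f(24,14)=42504 f(24,16)=10626 f(24,18)=2024 f(24,20)=276 f(24,22)=24 f(24,24)=1
t=25: f(25,-5)=1225785 f(25,-3)=3375825 f(25,-1)=4719600 f(25,1)=5023200 f(25,3)=4404270 f(25,5)=3256110 f(25,7)=2040675 f(25,9)=1081275 f(25,11)=480675 f(25,13)=177099 f(25,15)=53130 f(25,17)=12650 f(25,19)=2300 f(25,21)=300 f(25,23)=25 f(25,25)=1
t=26: f(26,-4)=4601610 f(26,-2)=8095425 f(26,0)=9742800 f(26,2)=9427470 f(26,4)=7660380 f(26,6)=5296785 f(26,8)=3121950 f(26,10)=1561950 f(26,12)=657774 f(26,14)=230229 f(26,16)=65780 f(26,18)=14950 f(26,20)=2600 f(26,22)=325 f(26,24)=26 f(26,26)=1
Σ_s f(26,s) = 50480055
P = 50480055/67108864 = 50480055/67108864

Answer: 50480055/67108864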